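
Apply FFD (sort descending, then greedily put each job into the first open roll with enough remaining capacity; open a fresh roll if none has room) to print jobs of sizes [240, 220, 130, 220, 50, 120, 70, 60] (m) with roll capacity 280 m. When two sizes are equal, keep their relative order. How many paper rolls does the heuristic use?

Sorted descending: 240, 220, 220, 130, 120, 70, 60, 50.
  240 → roll 1 (new)  [load 240/280]
  220 → roll 2 (new)  [load 220/280]
  220 → roll 3 (new)  [load 220/280]
  130 → roll 4 (new)  [load 130/280]
  120 → roll 4  [load 250/280]
  70 → roll 5 (new)  [load 70/280]
  60 → roll 2  [load 280/280]
  50 → roll 3  [load 270/280]
5 paper rolls opened.

5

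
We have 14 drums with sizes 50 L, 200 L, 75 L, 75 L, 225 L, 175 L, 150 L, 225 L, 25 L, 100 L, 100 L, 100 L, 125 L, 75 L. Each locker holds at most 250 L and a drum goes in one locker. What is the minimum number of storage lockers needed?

7

Total = 225 + 225 + 200 + 175 + 150 + 125 + 100 + 100 + 100 + 75 + 75 + 75 + 50 + 25 = 1700 L.
Lower bound: ⌈1700/250⌉ = 7 storage lockers.
A packing using 7 storage lockers:
  locker 1: 225 + 25 = 250
  locker 2: 225 = 225
  locker 3: 200 + 50 = 250
  locker 4: 175 + 75 = 250
  locker 5: 150 + 100 = 250
  locker 6: 125 + 100 = 225
  locker 7: 100 + 75 + 75 = 250
This matches the lower bound, so 7 is optimal.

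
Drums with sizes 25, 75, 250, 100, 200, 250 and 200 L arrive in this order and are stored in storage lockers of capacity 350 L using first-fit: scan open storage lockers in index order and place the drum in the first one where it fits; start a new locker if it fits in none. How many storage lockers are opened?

  25 → locker 1 (new)  [load 25/350]
  75 → locker 1  [load 100/350]
  250 → locker 1  [load 350/350]
  100 → locker 2 (new)  [load 100/350]
  200 → locker 2  [load 300/350]
  250 → locker 3 (new)  [load 250/350]
  200 → locker 4 (new)  [load 200/350]
4 storage lockers opened.

4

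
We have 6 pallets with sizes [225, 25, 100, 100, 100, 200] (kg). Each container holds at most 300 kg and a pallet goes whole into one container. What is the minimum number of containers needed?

3

Total = 225 + 200 + 100 + 100 + 100 + 25 = 750 kg.
Lower bound: ⌈750/300⌉ = 3 containers.
A packing using 3 containers:
  container 1: 225 + 25 = 250
  container 2: 200 + 100 = 300
  container 3: 100 + 100 = 200
This matches the lower bound, so 3 is optimal.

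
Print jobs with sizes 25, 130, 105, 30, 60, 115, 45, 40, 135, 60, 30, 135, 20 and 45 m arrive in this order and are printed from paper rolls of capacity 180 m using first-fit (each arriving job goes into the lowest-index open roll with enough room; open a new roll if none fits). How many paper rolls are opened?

  25 → roll 1 (new)  [load 25/180]
  130 → roll 1  [load 155/180]
  105 → roll 2 (new)  [load 105/180]
  30 → roll 2  [load 135/180]
  60 → roll 3 (new)  [load 60/180]
  115 → roll 3  [load 175/180]
  45 → roll 2  [load 180/180]
  40 → roll 4 (new)  [load 40/180]
  135 → roll 4  [load 175/180]
  60 → roll 5 (new)  [load 60/180]
  30 → roll 5  [load 90/180]
  135 → roll 6 (new)  [load 135/180]
  20 → roll 1  [load 175/180]
  45 → roll 5  [load 135/180]
6 paper rolls opened.

6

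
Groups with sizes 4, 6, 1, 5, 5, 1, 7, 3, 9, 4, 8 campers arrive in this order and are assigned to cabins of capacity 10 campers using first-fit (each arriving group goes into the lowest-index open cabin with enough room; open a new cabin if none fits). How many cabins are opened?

6

  4 → cabin 1 (new)  [load 4/10]
  6 → cabin 1  [load 10/10]
  1 → cabin 2 (new)  [load 1/10]
  5 → cabin 2  [load 6/10]
  5 → cabin 3 (new)  [load 5/10]
  1 → cabin 2  [load 7/10]
  7 → cabin 4 (new)  [load 7/10]
  3 → cabin 2  [load 10/10]
  9 → cabin 5 (new)  [load 9/10]
  4 → cabin 3  [load 9/10]
  8 → cabin 6 (new)  [load 8/10]
6 cabins opened.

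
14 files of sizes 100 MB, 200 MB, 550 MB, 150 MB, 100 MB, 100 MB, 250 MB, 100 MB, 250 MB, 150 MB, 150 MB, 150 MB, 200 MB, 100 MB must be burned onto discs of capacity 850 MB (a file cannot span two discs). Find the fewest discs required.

Total = 550 + 250 + 250 + 200 + 200 + 150 + 150 + 150 + 150 + 100 + 100 + 100 + 100 + 100 = 2550 MB.
Lower bound: ⌈2550/850⌉ = 3 discs.
A packing using 3 discs:
  disc 1: 550 + 200 + 100 = 850
  disc 2: 250 + 250 + 200 + 150 = 850
  disc 3: 150 + 150 + 150 + 100 + 100 + 100 + 100 = 850
This matches the lower bound, so 3 is optimal.

3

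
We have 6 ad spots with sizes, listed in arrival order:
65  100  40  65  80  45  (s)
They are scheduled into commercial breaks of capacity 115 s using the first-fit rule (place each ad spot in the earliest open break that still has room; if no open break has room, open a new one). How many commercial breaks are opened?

4

  65 → break 1 (new)  [load 65/115]
  100 → break 2 (new)  [load 100/115]
  40 → break 1  [load 105/115]
  65 → break 3 (new)  [load 65/115]
  80 → break 4 (new)  [load 80/115]
  45 → break 3  [load 110/115]
4 commercial breaks opened.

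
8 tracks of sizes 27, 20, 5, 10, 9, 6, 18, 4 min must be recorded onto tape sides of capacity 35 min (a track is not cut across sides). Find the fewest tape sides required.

3

Total = 27 + 20 + 18 + 10 + 9 + 6 + 5 + 4 = 99 min.
Lower bound: ⌈99/35⌉ = 3 tape sides.
A packing using 3 tape sides:
  side 1: 27 + 6 = 33
  side 2: 20 + 10 + 5 = 35
  side 3: 18 + 9 + 4 = 31
This matches the lower bound, so 3 is optimal.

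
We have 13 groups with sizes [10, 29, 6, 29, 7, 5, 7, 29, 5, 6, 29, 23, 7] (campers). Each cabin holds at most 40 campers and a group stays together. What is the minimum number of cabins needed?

Total = 29 + 29 + 29 + 29 + 23 + 10 + 7 + 7 + 7 + 6 + 6 + 5 + 5 = 192 campers.
Lower bound: ⌈192/40⌉ = 5 cabins.
A packing using 5 cabins:
  cabin 1: 29 + 10 = 39
  cabin 2: 29 + 7 = 36
  cabin 3: 29 + 6 + 5 = 40
  cabin 4: 29 + 6 + 5 = 40
  cabin 5: 23 + 7 + 7 = 37
This matches the lower bound, so 5 is optimal.

5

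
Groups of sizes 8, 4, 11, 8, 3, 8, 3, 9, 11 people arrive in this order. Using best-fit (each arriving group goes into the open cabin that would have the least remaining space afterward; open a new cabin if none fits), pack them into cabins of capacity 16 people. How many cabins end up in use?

  8 → cabin 1 (new)  [load 8/16]
  4 → cabin 1  [load 12/16]
  11 → cabin 2 (new)  [load 11/16]
  8 → cabin 3 (new)  [load 8/16]
  3 → cabin 1  [load 15/16]
  8 → cabin 3  [load 16/16]
  3 → cabin 2  [load 14/16]
  9 → cabin 4 (new)  [load 9/16]
  11 → cabin 5 (new)  [load 11/16]
5 cabins opened.

5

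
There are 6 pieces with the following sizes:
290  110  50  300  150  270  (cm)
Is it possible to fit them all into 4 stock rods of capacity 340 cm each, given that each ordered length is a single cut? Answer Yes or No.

A valid assignment using 4 stock rods:
  stock rod 1: 300 = 300
  stock rod 2: 290 + 50 = 340
  stock rod 3: 270 = 270
  stock rod 4: 150 + 110 = 260
Every load is within 340 cm, so 4 stock rods suffice.

Yes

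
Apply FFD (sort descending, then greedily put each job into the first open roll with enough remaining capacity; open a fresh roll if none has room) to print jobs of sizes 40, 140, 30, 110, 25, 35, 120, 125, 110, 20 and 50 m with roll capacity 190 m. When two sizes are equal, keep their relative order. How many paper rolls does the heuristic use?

Sorted descending: 140, 125, 120, 110, 110, 50, 40, 35, 30, 25, 20.
  140 → roll 1 (new)  [load 140/190]
  125 → roll 2 (new)  [load 125/190]
  120 → roll 3 (new)  [load 120/190]
  110 → roll 4 (new)  [load 110/190]
  110 → roll 5 (new)  [load 110/190]
  50 → roll 1  [load 190/190]
  40 → roll 2  [load 165/190]
  35 → roll 3  [load 155/190]
  30 → roll 3  [load 185/190]
  25 → roll 2  [load 190/190]
  20 → roll 4  [load 130/190]
5 paper rolls opened.

5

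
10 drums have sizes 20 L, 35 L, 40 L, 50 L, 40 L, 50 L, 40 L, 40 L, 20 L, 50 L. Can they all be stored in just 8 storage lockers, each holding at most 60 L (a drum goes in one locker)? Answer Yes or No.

Yes

A valid assignment using 8 storage lockers:
  locker 1: 50 = 50
  locker 2: 50 = 50
  locker 3: 50 = 50
  locker 4: 40 + 20 = 60
  locker 5: 40 + 20 = 60
  locker 6: 40 = 40
  locker 7: 40 = 40
  locker 8: 35 = 35
Every load is within 60 L, so 8 storage lockers suffice.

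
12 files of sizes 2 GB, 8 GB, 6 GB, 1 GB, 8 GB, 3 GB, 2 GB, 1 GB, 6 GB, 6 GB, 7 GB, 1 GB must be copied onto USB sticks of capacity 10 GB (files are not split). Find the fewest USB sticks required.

6

Total = 8 + 8 + 7 + 6 + 6 + 6 + 3 + 2 + 2 + 1 + 1 + 1 = 51 GB.
Lower bound: ⌈51/10⌉ = 6 USB sticks.
A packing using 6 USB sticks:
  USB stick 1: 8 + 2 = 10
  USB stick 2: 8 + 2 = 10
  USB stick 3: 7 + 3 = 10
  USB stick 4: 6 + 1 + 1 + 1 = 9
  USB stick 5: 6 = 6
  USB stick 6: 6 = 6
This matches the lower bound, so 6 is optimal.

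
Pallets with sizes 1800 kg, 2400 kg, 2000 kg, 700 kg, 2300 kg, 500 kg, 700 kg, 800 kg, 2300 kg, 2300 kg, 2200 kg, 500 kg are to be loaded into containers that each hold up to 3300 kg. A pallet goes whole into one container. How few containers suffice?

7

Total = 2400 + 2300 + 2300 + 2300 + 2200 + 2000 + 1800 + 800 + 700 + 700 + 500 + 500 = 18500 kg.
Lower bound: ⌈18500/3300⌉ = 6 containers.
Also, 7 pallets each exceed 1650 kg, and no two of those can share a container, so at least 7 containers are needed.
A packing using 7 containers:
  container 1: 2400 + 800 = 3200
  container 2: 2300 + 700 = 3000
  container 3: 2300 + 700 = 3000
  container 4: 2300 + 500 + 500 = 3300
  container 5: 2200 = 2200
  container 6: 2000 = 2000
  container 7: 1800 = 1800
This matches the lower bound, so 7 is optimal.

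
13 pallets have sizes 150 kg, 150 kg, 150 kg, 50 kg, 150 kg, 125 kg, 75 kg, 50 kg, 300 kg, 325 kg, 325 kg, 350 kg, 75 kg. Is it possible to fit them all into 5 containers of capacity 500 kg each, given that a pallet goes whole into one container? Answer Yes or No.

Yes

A valid assignment using 5 containers:
  container 1: 350 + 150 = 500
  container 2: 325 + 150 = 475
  container 3: 325 + 150 = 475
  container 4: 300 + 150 + 50 = 500
  container 5: 125 + 75 + 75 + 50 = 325
Every load is within 500 kg, so 5 containers suffice.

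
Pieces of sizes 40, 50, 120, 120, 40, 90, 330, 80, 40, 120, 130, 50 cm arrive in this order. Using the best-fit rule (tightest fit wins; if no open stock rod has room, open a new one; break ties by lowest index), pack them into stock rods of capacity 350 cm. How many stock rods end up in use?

4

  40 → stock rod 1 (new)  [load 40/350]
  50 → stock rod 1  [load 90/350]
  120 → stock rod 1  [load 210/350]
  120 → stock rod 1  [load 330/350]
  40 → stock rod 2 (new)  [load 40/350]
  90 → stock rod 2  [load 130/350]
  330 → stock rod 3 (new)  [load 330/350]
  80 → stock rod 2  [load 210/350]
  40 → stock rod 2  [load 250/350]
  120 → stock rod 4 (new)  [load 120/350]
  130 → stock rod 4  [load 250/350]
  50 → stock rod 2  [load 300/350]
4 stock rods opened.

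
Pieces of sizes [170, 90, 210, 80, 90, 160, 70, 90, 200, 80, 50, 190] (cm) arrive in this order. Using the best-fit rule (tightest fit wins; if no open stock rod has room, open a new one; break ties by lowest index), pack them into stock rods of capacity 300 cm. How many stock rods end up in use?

6

  170 → stock rod 1 (new)  [load 170/300]
  90 → stock rod 1  [load 260/300]
  210 → stock rod 2 (new)  [load 210/300]
  80 → stock rod 2  [load 290/300]
  90 → stock rod 3 (new)  [load 90/300]
  160 → stock rod 3  [load 250/300]
  70 → stock rod 4 (new)  [load 70/300]
  90 → stock rod 4  [load 160/300]
  200 → stock rod 5 (new)  [load 200/300]
  80 → stock rod 5  [load 280/300]
  50 → stock rod 3  [load 300/300]
  190 → stock rod 6 (new)  [load 190/300]
6 stock rods opened.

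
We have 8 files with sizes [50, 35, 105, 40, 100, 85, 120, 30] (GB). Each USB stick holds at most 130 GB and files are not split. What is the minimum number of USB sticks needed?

5

Total = 120 + 105 + 100 + 85 + 50 + 40 + 35 + 30 = 565 GB.
Lower bound: ⌈565/130⌉ = 5 USB sticks.
A packing using 5 USB sticks:
  USB stick 1: 120 = 120
  USB stick 2: 105 = 105
  USB stick 3: 100 + 30 = 130
  USB stick 4: 85 + 40 = 125
  USB stick 5: 50 + 35 = 85
This matches the lower bound, so 5 is optimal.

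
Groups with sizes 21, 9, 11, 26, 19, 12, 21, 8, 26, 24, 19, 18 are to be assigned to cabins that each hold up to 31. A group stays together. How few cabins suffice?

Total = 26 + 26 + 24 + 21 + 21 + 19 + 19 + 18 + 12 + 11 + 9 + 8 = 214.
Lower bound: ⌈214/31⌉ = 7 cabins.
Also, 8 groups each exceed 31/2, and no two of those can share a cabin, so at least 8 cabins are needed.
A packing using 8 cabins:
  cabin 1: 26 = 26
  cabin 2: 26 = 26
  cabin 3: 24 = 24
  cabin 4: 21 + 9 = 30
  cabin 5: 21 + 8 = 29
  cabin 6: 19 + 12 = 31
  cabin 7: 19 + 11 = 30
  cabin 8: 18 = 18
This matches the lower bound, so 8 is optimal.

8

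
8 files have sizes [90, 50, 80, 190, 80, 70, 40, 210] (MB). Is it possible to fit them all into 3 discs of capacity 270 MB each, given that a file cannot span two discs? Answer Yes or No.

No

Total = 810 MB; ⌈810/270⌉ = 3.
The bound of 3 does not rule out 3, but exhaustive search shows no assignment into 3 discs of capacity 270 MB exists — the minimum is 4.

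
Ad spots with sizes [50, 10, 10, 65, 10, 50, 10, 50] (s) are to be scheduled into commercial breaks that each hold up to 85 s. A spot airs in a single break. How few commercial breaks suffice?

4

Total = 65 + 50 + 50 + 50 + 10 + 10 + 10 + 10 = 255 s.
Lower bound: ⌈255/85⌉ = 3 commercial breaks.
Also, 4 ad spots each exceed 85/2 s, and no two of those can share a break, so at least 4 commercial breaks are needed.
A packing using 4 commercial breaks:
  break 1: 65 + 10 + 10 = 85
  break 2: 50 + 10 + 10 = 70
  break 3: 50 = 50
  break 4: 50 = 50
This matches the lower bound, so 4 is optimal.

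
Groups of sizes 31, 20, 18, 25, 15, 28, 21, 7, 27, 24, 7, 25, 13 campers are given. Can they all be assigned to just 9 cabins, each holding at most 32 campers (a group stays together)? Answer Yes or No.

Total = 261 campers; ⌈261/32⌉ = 9.
The bound of 9 does not rule out 9, but exhaustive search shows no assignment into 9 cabins of capacity 32 campers exists — the minimum is 10.

No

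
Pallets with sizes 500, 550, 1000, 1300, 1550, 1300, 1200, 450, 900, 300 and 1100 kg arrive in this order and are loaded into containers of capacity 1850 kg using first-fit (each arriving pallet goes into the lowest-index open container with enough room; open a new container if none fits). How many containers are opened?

8

  500 → container 1 (new)  [load 500/1850]
  550 → container 1  [load 1050/1850]
  1000 → container 2 (new)  [load 1000/1850]
  1300 → container 3 (new)  [load 1300/1850]
  1550 → container 4 (new)  [load 1550/1850]
  1300 → container 5 (new)  [load 1300/1850]
  1200 → container 6 (new)  [load 1200/1850]
  450 → container 1  [load 1500/1850]
  900 → container 7 (new)  [load 900/1850]
  300 → container 1  [load 1800/1850]
  1100 → container 8 (new)  [load 1100/1850]
8 containers opened.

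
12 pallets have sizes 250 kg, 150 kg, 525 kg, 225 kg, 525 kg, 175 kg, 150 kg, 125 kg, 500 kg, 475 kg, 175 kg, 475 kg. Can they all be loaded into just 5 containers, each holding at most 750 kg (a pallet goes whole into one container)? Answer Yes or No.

No

Total = 3750 kg; ⌈3750/750⌉ = 5.
The bound of 5 does not rule out 5, but exhaustive search shows no assignment into 5 containers of capacity 750 kg exists — the minimum is 6.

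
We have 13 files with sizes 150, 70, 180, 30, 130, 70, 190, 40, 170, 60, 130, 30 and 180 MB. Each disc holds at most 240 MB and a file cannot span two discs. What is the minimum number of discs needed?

Total = 190 + 180 + 180 + 170 + 150 + 130 + 130 + 70 + 70 + 60 + 40 + 30 + 30 = 1430 MB.
Lower bound: ⌈1430/240⌉ = 6 discs.
Also, 7 files each exceed 120 MB, and no two of those can share a disc, so at least 7 discs are needed.
A packing using 7 discs:
  disc 1: 190 + 40 = 230
  disc 2: 180 + 60 = 240
  disc 3: 180 + 30 + 30 = 240
  disc 4: 170 + 70 = 240
  disc 5: 150 + 70 = 220
  disc 6: 130 = 130
  disc 7: 130 = 130
This matches the lower bound, so 7 is optimal.

7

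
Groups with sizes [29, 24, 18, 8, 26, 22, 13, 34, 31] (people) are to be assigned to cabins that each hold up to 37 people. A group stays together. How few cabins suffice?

7

Total = 34 + 31 + 29 + 26 + 24 + 22 + 18 + 13 + 8 = 205 people.
Lower bound: ⌈205/37⌉ = 6 cabins.
A packing using 7 cabins:
  cabin 1: 34 = 34
  cabin 2: 31 = 31
  cabin 3: 29 + 8 = 37
  cabin 4: 26 = 26
  cabin 5: 24 + 13 = 37
  cabin 6: 22 = 22
  cabin 7: 18 = 18
No arrangement into 6 cabins stays within capacity, so 7 is optimal.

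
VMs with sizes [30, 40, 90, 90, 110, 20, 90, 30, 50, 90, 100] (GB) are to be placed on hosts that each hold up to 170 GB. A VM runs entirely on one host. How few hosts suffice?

Total = 110 + 100 + 90 + 90 + 90 + 90 + 50 + 40 + 30 + 30 + 20 = 740 GB.
Lower bound: ⌈740/170⌉ = 5 hosts.
Also, 6 VMs each exceed 85 GB, and no two of those can share a host, so at least 6 hosts are needed.
A packing using 6 hosts:
  host 1: 110 + 50 = 160
  host 2: 100 + 40 + 30 = 170
  host 3: 90 + 30 + 20 = 140
  host 4: 90 = 90
  host 5: 90 = 90
  host 6: 90 = 90
This matches the lower bound, so 6 is optimal.

6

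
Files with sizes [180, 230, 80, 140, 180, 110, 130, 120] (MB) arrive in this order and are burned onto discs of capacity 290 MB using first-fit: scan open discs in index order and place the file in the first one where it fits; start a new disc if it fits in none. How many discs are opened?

5

  180 → disc 1 (new)  [load 180/290]
  230 → disc 2 (new)  [load 230/290]
  80 → disc 1  [load 260/290]
  140 → disc 3 (new)  [load 140/290]
  180 → disc 4 (new)  [load 180/290]
  110 → disc 3  [load 250/290]
  130 → disc 5 (new)  [load 130/290]
  120 → disc 5  [load 250/290]
5 discs opened.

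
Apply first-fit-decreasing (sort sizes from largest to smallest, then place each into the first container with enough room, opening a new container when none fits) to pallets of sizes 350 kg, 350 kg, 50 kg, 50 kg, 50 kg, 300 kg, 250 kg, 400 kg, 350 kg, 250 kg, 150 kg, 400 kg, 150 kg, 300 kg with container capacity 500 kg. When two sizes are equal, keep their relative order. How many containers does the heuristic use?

8

Sorted descending: 400, 400, 350, 350, 350, 300, 300, 250, 250, 150, 150, 50, 50, 50.
  400 → container 1 (new)  [load 400/500]
  400 → container 2 (new)  [load 400/500]
  350 → container 3 (new)  [load 350/500]
  350 → container 4 (new)  [load 350/500]
  350 → container 5 (new)  [load 350/500]
  300 → container 6 (new)  [load 300/500]
  300 → container 7 (new)  [load 300/500]
  250 → container 8 (new)  [load 250/500]
  250 → container 8  [load 500/500]
  150 → container 3  [load 500/500]
  150 → container 4  [load 500/500]
  50 → container 1  [load 450/500]
  50 → container 1  [load 500/500]
  50 → container 2  [load 450/500]
8 containers opened.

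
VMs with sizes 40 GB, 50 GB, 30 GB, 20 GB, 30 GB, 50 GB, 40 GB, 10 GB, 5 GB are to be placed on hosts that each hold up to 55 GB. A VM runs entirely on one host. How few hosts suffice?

6

Total = 50 + 50 + 40 + 40 + 30 + 30 + 20 + 10 + 5 = 275 GB.
Lower bound: ⌈275/55⌉ = 5 hosts.
Also, 6 VMs each exceed 55/2 GB, and no two of those can share a host, so at least 6 hosts are needed.
A packing using 6 hosts:
  host 1: 50 + 5 = 55
  host 2: 50 = 50
  host 3: 40 + 10 = 50
  host 4: 40 = 40
  host 5: 30 + 20 = 50
  host 6: 30 = 30
This matches the lower bound, so 6 is optimal.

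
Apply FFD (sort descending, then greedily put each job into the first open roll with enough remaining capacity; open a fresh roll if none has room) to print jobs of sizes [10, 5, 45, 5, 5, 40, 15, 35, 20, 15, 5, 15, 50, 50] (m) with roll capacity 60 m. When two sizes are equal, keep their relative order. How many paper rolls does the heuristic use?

6

Sorted descending: 50, 50, 45, 40, 35, 20, 15, 15, 15, 10, 5, 5, 5, 5.
  50 → roll 1 (new)  [load 50/60]
  50 → roll 2 (new)  [load 50/60]
  45 → roll 3 (new)  [load 45/60]
  40 → roll 4 (new)  [load 40/60]
  35 → roll 5 (new)  [load 35/60]
  20 → roll 4  [load 60/60]
  15 → roll 3  [load 60/60]
  15 → roll 5  [load 50/60]
  15 → roll 6 (new)  [load 15/60]
  10 → roll 1  [load 60/60]
  5 → roll 2  [load 55/60]
  5 → roll 2  [load 60/60]
  5 → roll 5  [load 55/60]
  5 → roll 5  [load 60/60]
6 paper rolls opened.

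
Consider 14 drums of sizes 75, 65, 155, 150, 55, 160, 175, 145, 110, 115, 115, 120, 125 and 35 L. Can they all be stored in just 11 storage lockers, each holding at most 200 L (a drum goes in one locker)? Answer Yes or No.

Yes

A valid assignment using 10 storage lockers:
  locker 1: 175 = 175
  locker 2: 160 + 35 = 195
  locker 3: 155 = 155
  locker 4: 150 = 150
  locker 5: 145 + 55 = 200
  locker 6: 125 + 75 = 200
  locker 7: 120 + 65 = 185
  locker 8: 115 = 115
  locker 9: 115 = 115
  locker 10: 110 = 110
That uses only 10 ≤ 11, so 11 storage lockers are enough.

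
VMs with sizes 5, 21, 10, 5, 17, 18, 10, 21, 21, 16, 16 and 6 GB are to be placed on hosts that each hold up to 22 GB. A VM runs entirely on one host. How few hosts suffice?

Total = 21 + 21 + 21 + 18 + 17 + 16 + 16 + 10 + 10 + 6 + 5 + 5 = 166 GB.
Lower bound: ⌈166/22⌉ = 8 hosts.
A packing using 8 hosts:
  host 1: 21 = 21
  host 2: 21 = 21
  host 3: 21 = 21
  host 4: 18 = 18
  host 5: 17 + 5 = 22
  host 6: 16 + 6 = 22
  host 7: 16 + 5 = 21
  host 8: 10 + 10 = 20
This matches the lower bound, so 8 is optimal.

8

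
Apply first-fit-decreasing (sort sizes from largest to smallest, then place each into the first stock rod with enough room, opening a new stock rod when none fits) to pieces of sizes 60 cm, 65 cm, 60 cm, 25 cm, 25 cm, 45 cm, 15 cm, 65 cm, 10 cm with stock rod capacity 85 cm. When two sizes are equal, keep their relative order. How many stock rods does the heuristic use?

5

Sorted descending: 65, 65, 60, 60, 45, 25, 25, 15, 10.
  65 → stock rod 1 (new)  [load 65/85]
  65 → stock rod 2 (new)  [load 65/85]
  60 → stock rod 3 (new)  [load 60/85]
  60 → stock rod 4 (new)  [load 60/85]
  45 → stock rod 5 (new)  [load 45/85]
  25 → stock rod 3  [load 85/85]
  25 → stock rod 4  [load 85/85]
  15 → stock rod 1  [load 80/85]
  10 → stock rod 2  [load 75/85]
5 stock rods opened.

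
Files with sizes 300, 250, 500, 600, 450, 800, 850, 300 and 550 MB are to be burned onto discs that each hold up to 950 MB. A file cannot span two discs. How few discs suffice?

6

Total = 850 + 800 + 600 + 550 + 500 + 450 + 300 + 300 + 250 = 4600 MB.
Lower bound: ⌈4600/950⌉ = 5 discs.
A packing using 6 discs:
  disc 1: 850 = 850
  disc 2: 800 = 800
  disc 3: 600 + 300 = 900
  disc 4: 550 + 300 = 850
  disc 5: 500 + 450 = 950
  disc 6: 250 = 250
No arrangement into 5 discs stays within capacity, so 6 is optimal.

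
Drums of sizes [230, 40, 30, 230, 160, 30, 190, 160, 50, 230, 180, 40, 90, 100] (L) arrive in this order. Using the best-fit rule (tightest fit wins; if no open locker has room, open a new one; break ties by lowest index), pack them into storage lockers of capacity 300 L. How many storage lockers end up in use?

  230 → locker 1 (new)  [load 230/300]
  40 → locker 1  [load 270/300]
  30 → locker 1  [load 300/300]
  230 → locker 2 (new)  [load 230/300]
  160 → locker 3 (new)  [load 160/300]
  30 → locker 2  [load 260/300]
  190 → locker 4 (new)  [load 190/300]
  160 → locker 5 (new)  [load 160/300]
  50 → locker 4  [load 240/300]
  230 → locker 6 (new)  [load 230/300]
  180 → locker 7 (new)  [load 180/300]
  40 → locker 2  [load 300/300]
  90 → locker 7  [load 270/300]
  100 → locker 3  [load 260/300]
7 storage lockers opened.

7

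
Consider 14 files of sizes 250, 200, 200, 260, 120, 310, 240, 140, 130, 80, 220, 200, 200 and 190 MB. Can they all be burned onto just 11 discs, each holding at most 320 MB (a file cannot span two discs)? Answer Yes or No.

A valid assignment using 11 discs:
  disc 1: 310 = 310
  disc 2: 260 = 260
  disc 3: 250 = 250
  disc 4: 240 + 80 = 320
  disc 5: 220 = 220
  disc 6: 200 + 120 = 320
  disc 7: 200 = 200
  disc 8: 200 = 200
  disc 9: 200 = 200
  disc 10: 190 + 130 = 320
  disc 11: 140 = 140
Every load is within 320 MB, so 11 discs suffice.

Yes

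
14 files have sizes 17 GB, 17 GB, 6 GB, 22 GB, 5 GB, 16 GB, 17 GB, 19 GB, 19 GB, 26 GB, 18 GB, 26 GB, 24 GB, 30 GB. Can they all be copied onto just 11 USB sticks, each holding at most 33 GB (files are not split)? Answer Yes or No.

Yes

A valid assignment using 11 USB sticks:
  USB stick 1: 30 = 30
  USB stick 2: 26 + 6 = 32
  USB stick 3: 26 + 5 = 31
  USB stick 4: 24 = 24
  USB stick 5: 22 = 22
  USB stick 6: 19 = 19
  USB stick 7: 19 = 19
  USB stick 8: 18 = 18
  USB stick 9: 17 + 16 = 33
  USB stick 10: 17 = 17
  USB stick 11: 17 = 17
Every load is within 33 GB, so 11 USB sticks suffice.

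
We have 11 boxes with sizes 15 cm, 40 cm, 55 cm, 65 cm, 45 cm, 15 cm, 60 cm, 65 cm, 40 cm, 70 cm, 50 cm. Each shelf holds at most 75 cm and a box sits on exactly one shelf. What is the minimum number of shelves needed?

9

Total = 70 + 65 + 65 + 60 + 55 + 50 + 45 + 40 + 40 + 15 + 15 = 520 cm.
Lower bound: ⌈520/75⌉ = 7 shelves.
Also, 9 boxes each exceed 75/2 cm, and no two of those can share a shelf, so at least 9 shelves are needed.
A packing using 9 shelves:
  shelf 1: 70 = 70
  shelf 2: 65 = 65
  shelf 3: 65 = 65
  shelf 4: 60 + 15 = 75
  shelf 5: 55 + 15 = 70
  shelf 6: 50 = 50
  shelf 7: 45 = 45
  shelf 8: 40 = 40
  shelf 9: 40 = 40
This matches the lower bound, so 9 is optimal.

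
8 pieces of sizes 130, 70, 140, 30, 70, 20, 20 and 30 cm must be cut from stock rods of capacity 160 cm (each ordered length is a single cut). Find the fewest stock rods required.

4

Total = 140 + 130 + 70 + 70 + 30 + 30 + 20 + 20 = 510 cm.
Lower bound: ⌈510/160⌉ = 4 stock rods.
A packing using 4 stock rods:
  stock rod 1: 140 + 20 = 160
  stock rod 2: 130 + 30 = 160
  stock rod 3: 70 + 70 + 20 = 160
  stock rod 4: 30 = 30
This matches the lower bound, so 4 is optimal.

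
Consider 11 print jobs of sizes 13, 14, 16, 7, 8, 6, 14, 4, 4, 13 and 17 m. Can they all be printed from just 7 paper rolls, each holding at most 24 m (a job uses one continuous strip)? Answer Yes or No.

Yes

A valid assignment using 6 paper rolls:
  roll 1: 17 + 7 = 24
  roll 2: 16 + 8 = 24
  roll 3: 14 + 6 + 4 = 24
  roll 4: 14 + 4 = 18
  roll 5: 13 = 13
  roll 6: 13 = 13
That uses only 6 ≤ 7, so 7 paper rolls are enough.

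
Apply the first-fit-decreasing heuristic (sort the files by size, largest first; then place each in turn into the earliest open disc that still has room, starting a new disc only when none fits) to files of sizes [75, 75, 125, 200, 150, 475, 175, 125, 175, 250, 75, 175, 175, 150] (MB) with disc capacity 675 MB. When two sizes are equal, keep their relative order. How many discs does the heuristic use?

4

Sorted descending: 475, 250, 200, 175, 175, 175, 175, 150, 150, 125, 125, 75, 75, 75.
  475 → disc 1 (new)  [load 475/675]
  250 → disc 2 (new)  [load 250/675]
  200 → disc 1  [load 675/675]
  175 → disc 2  [load 425/675]
  175 → disc 2  [load 600/675]
  175 → disc 3 (new)  [load 175/675]
  175 → disc 3  [load 350/675]
  150 → disc 3  [load 500/675]
  150 → disc 3  [load 650/675]
  125 → disc 4 (new)  [load 125/675]
  125 → disc 4  [load 250/675]
  75 → disc 2  [load 675/675]
  75 → disc 4  [load 325/675]
  75 → disc 4  [load 400/675]
4 discs opened.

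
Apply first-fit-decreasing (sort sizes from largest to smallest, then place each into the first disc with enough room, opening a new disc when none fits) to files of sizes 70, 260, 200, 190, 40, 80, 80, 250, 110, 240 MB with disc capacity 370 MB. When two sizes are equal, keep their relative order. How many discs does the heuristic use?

5

Sorted descending: 260, 250, 240, 200, 190, 110, 80, 80, 70, 40.
  260 → disc 1 (new)  [load 260/370]
  250 → disc 2 (new)  [load 250/370]
  240 → disc 3 (new)  [load 240/370]
  200 → disc 4 (new)  [load 200/370]
  190 → disc 5 (new)  [load 190/370]
  110 → disc 1  [load 370/370]
  80 → disc 2  [load 330/370]
  80 → disc 3  [load 320/370]
  70 → disc 4  [load 270/370]
  40 → disc 2  [load 370/370]
5 discs opened.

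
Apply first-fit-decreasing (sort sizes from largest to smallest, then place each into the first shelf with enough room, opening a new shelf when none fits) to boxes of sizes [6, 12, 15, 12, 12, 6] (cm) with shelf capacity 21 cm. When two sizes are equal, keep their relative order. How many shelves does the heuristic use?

4

Sorted descending: 15, 12, 12, 12, 6, 6.
  15 → shelf 1 (new)  [load 15/21]
  12 → shelf 2 (new)  [load 12/21]
  12 → shelf 3 (new)  [load 12/21]
  12 → shelf 4 (new)  [load 12/21]
  6 → shelf 1  [load 21/21]
  6 → shelf 2  [load 18/21]
4 shelves opened.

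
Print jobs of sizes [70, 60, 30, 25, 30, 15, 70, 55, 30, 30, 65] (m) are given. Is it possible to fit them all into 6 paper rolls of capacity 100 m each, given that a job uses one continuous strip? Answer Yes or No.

Yes

A valid assignment using 5 paper rolls:
  roll 1: 70 + 30 = 100
  roll 2: 70 + 30 = 100
  roll 3: 65 + 30 = 95
  roll 4: 60 + 30 = 90
  roll 5: 55 + 25 + 15 = 95
That uses only 5 ≤ 6, so 6 paper rolls are enough.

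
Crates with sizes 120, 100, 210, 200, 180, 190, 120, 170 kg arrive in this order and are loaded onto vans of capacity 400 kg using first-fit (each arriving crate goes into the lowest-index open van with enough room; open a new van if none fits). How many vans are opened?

  120 → van 1 (new)  [load 120/400]
  100 → van 1  [load 220/400]
  210 → van 2 (new)  [load 210/400]
  200 → van 3 (new)  [load 200/400]
  180 → van 1  [load 400/400]
  190 → van 2  [load 400/400]
  120 → van 3  [load 320/400]
  170 → van 4 (new)  [load 170/400]
4 vans opened.

4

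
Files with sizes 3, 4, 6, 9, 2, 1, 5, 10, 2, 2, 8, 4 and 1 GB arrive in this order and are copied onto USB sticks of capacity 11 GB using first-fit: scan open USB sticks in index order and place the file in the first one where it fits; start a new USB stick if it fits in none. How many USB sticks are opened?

6

  3 → USB stick 1 (new)  [load 3/11]
  4 → USB stick 1  [load 7/11]
  6 → USB stick 2 (new)  [load 6/11]
  9 → USB stick 3 (new)  [load 9/11]
  2 → USB stick 1  [load 9/11]
  1 → USB stick 1  [load 10/11]
  5 → USB stick 2  [load 11/11]
  10 → USB stick 4 (new)  [load 10/11]
  2 → USB stick 3  [load 11/11]
  2 → USB stick 5 (new)  [load 2/11]
  8 → USB stick 5  [load 10/11]
  4 → USB stick 6 (new)  [load 4/11]
  1 → USB stick 1  [load 11/11]
6 USB sticks opened.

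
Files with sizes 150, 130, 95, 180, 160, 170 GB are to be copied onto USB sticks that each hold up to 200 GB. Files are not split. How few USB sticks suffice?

6

Total = 180 + 170 + 160 + 150 + 130 + 95 = 885 GB.
Lower bound: ⌈885/200⌉ = 5 USB sticks.
A packing using 6 USB sticks:
  USB stick 1: 180 = 180
  USB stick 2: 170 = 170
  USB stick 3: 160 = 160
  USB stick 4: 150 = 150
  USB stick 5: 130 = 130
  USB stick 6: 95 = 95
No arrangement into 5 USB sticks stays within capacity, so 6 is optimal.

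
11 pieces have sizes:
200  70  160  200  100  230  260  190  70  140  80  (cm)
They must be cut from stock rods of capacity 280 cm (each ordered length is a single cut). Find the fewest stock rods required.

7

Total = 260 + 230 + 200 + 200 + 190 + 160 + 140 + 100 + 80 + 70 + 70 = 1700 cm.
Lower bound: ⌈1700/280⌉ = 7 stock rods.
A packing using 7 stock rods:
  stock rod 1: 260 = 260
  stock rod 2: 230 = 230
  stock rod 3: 200 + 80 = 280
  stock rod 4: 200 + 70 = 270
  stock rod 5: 190 + 70 = 260
  stock rod 6: 160 + 100 = 260
  stock rod 7: 140 = 140
This matches the lower bound, so 7 is optimal.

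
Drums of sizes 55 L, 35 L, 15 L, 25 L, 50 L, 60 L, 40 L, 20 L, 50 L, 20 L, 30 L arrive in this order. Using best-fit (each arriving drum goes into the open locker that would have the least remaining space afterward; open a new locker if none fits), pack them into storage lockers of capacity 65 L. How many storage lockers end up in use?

8

  55 → locker 1 (new)  [load 55/65]
  35 → locker 2 (new)  [load 35/65]
  15 → locker 2  [load 50/65]
  25 → locker 3 (new)  [load 25/65]
  50 → locker 4 (new)  [load 50/65]
  60 → locker 5 (new)  [load 60/65]
  40 → locker 3  [load 65/65]
  20 → locker 6 (new)  [load 20/65]
  50 → locker 7 (new)  [load 50/65]
  20 → locker 6  [load 40/65]
  30 → locker 8 (new)  [load 30/65]
8 storage lockers opened.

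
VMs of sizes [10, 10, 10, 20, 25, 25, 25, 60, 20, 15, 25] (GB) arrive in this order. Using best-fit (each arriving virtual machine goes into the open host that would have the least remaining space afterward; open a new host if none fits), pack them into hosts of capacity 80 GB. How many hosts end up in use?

  10 → host 1 (new)  [load 10/80]
  10 → host 1  [load 20/80]
  10 → host 1  [load 30/80]
  20 → host 1  [load 50/80]
  25 → host 1  [load 75/80]
  25 → host 2 (new)  [load 25/80]
  25 → host 2  [load 50/80]
  60 → host 3 (new)  [load 60/80]
  20 → host 3  [load 80/80]
  15 → host 2  [load 65/80]
  25 → host 4 (new)  [load 25/80]
4 hosts opened.

4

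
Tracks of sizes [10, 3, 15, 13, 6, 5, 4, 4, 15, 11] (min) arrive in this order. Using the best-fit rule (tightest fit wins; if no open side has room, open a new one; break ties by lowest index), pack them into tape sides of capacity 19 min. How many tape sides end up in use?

5

  10 → side 1 (new)  [load 10/19]
  3 → side 1  [load 13/19]
  15 → side 2 (new)  [load 15/19]
  13 → side 3 (new)  [load 13/19]
  6 → side 1  [load 19/19]
  5 → side 3  [load 18/19]
  4 → side 2  [load 19/19]
  4 → side 4 (new)  [load 4/19]
  15 → side 4  [load 19/19]
  11 → side 5 (new)  [load 11/19]
5 tape sides opened.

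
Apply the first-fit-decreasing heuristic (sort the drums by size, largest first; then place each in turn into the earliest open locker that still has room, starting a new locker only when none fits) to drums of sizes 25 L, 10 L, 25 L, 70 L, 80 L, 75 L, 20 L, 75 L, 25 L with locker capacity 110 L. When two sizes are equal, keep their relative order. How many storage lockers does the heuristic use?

4

Sorted descending: 80, 75, 75, 70, 25, 25, 25, 20, 10.
  80 → locker 1 (new)  [load 80/110]
  75 → locker 2 (new)  [load 75/110]
  75 → locker 3 (new)  [load 75/110]
  70 → locker 4 (new)  [load 70/110]
  25 → locker 1  [load 105/110]
  25 → locker 2  [load 100/110]
  25 → locker 3  [load 100/110]
  20 → locker 4  [load 90/110]
  10 → locker 2  [load 110/110]
4 storage lockers opened.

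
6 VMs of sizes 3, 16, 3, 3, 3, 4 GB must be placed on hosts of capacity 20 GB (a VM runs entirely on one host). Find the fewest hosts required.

2

Total = 16 + 4 + 3 + 3 + 3 + 3 = 32 GB.
Lower bound: ⌈32/20⌉ = 2 hosts.
A packing using 2 hosts:
  host 1: 16 + 4 = 20
  host 2: 3 + 3 + 3 + 3 = 12
This matches the lower bound, so 2 is optimal.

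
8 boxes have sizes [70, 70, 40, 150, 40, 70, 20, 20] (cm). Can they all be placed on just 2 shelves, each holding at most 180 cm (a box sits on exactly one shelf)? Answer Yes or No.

No

Total = 480 cm; ⌈480/180⌉ = 3.
At least 3 shelves are required, but only 2 are allowed.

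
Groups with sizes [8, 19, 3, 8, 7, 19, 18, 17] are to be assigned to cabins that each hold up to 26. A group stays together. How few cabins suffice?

Total = 19 + 19 + 18 + 17 + 8 + 8 + 7 + 3 = 99.
Lower bound: ⌈99/26⌉ = 4 cabins.
A packing using 4 cabins:
  cabin 1: 19 + 7 = 26
  cabin 2: 19 + 3 = 22
  cabin 3: 18 + 8 = 26
  cabin 4: 17 + 8 = 25
This matches the lower bound, so 4 is optimal.

4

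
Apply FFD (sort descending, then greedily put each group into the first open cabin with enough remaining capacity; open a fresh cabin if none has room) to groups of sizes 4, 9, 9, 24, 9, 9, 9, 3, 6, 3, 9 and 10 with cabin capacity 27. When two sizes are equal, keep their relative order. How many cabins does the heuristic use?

4

Sorted descending: 24, 10, 9, 9, 9, 9, 9, 9, 6, 4, 3, 3.
  24 → cabin 1 (new)  [load 24/27]
  10 → cabin 2 (new)  [load 10/27]
  9 → cabin 2  [load 19/27]
  9 → cabin 3 (new)  [load 9/27]
  9 → cabin 3  [load 18/27]
  9 → cabin 3  [load 27/27]
  9 → cabin 4 (new)  [load 9/27]
  9 → cabin 4  [load 18/27]
  6 → cabin 2  [load 25/27]
  4 → cabin 4  [load 22/27]
  3 → cabin 1  [load 27/27]
  3 → cabin 4  [load 25/27]
4 cabins opened.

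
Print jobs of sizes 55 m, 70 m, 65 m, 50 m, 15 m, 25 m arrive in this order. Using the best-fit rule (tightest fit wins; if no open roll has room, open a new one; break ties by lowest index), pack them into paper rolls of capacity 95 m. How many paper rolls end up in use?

  55 → roll 1 (new)  [load 55/95]
  70 → roll 2 (new)  [load 70/95]
  65 → roll 3 (new)  [load 65/95]
  50 → roll 4 (new)  [load 50/95]
  15 → roll 2  [load 85/95]
  25 → roll 3  [load 90/95]
4 paper rolls opened.

4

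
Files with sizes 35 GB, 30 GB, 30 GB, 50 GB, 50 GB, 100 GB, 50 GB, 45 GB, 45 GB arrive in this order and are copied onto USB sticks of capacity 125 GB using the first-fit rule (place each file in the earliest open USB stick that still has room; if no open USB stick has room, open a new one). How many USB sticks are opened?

  35 → USB stick 1 (new)  [load 35/125]
  30 → USB stick 1  [load 65/125]
  30 → USB stick 1  [load 95/125]
  50 → USB stick 2 (new)  [load 50/125]
  50 → USB stick 2  [load 100/125]
  100 → USB stick 3 (new)  [load 100/125]
  50 → USB stick 4 (new)  [load 50/125]
  45 → USB stick 4  [load 95/125]
  45 → USB stick 5 (new)  [load 45/125]
5 USB sticks opened.

5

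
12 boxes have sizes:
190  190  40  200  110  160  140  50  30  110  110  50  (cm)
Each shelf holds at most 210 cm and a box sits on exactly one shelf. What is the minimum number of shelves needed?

Total = 200 + 190 + 190 + 160 + 140 + 110 + 110 + 110 + 50 + 50 + 40 + 30 = 1380 cm.
Lower bound: ⌈1380/210⌉ = 7 shelves.
Also, 8 boxes each exceed 105 cm, and no two of those can share a shelf, so at least 8 shelves are needed.
A packing using 8 shelves:
  shelf 1: 200 = 200
  shelf 2: 190 = 190
  shelf 3: 190 = 190
  shelf 4: 160 + 50 = 210
  shelf 5: 140 + 50 = 190
  shelf 6: 110 + 40 + 30 = 180
  shelf 7: 110 = 110
  shelf 8: 110 = 110
This matches the lower bound, so 8 is optimal.

8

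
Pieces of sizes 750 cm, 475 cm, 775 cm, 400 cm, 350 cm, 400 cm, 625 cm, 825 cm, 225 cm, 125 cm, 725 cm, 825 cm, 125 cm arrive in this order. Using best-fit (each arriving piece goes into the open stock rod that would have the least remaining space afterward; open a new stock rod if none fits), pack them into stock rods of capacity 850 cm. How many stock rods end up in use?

9

  750 → stock rod 1 (new)  [load 750/850]
  475 → stock rod 2 (new)  [load 475/850]
  775 → stock rod 3 (new)  [load 775/850]
  400 → stock rod 4 (new)  [load 400/850]
  350 → stock rod 2  [load 825/850]
  400 → stock rod 4  [load 800/850]
  625 → stock rod 5 (new)  [load 625/850]
  825 → stock rod 6 (new)  [load 825/850]
  225 → stock rod 5  [load 850/850]
  125 → stock rod 7 (new)  [load 125/850]
  725 → stock rod 7  [load 850/850]
  825 → stock rod 8 (new)  [load 825/850]
  125 → stock rod 9 (new)  [load 125/850]
9 stock rods opened.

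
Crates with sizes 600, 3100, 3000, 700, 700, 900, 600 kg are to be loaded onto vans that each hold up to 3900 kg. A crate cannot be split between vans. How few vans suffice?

3

Total = 3100 + 3000 + 900 + 700 + 700 + 600 + 600 = 9600 kg.
Lower bound: ⌈9600/3900⌉ = 3 vans.
A packing using 3 vans:
  van 1: 3100 + 700 = 3800
  van 2: 3000 + 900 = 3900
  van 3: 700 + 600 + 600 = 1900
This matches the lower bound, so 3 is optimal.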